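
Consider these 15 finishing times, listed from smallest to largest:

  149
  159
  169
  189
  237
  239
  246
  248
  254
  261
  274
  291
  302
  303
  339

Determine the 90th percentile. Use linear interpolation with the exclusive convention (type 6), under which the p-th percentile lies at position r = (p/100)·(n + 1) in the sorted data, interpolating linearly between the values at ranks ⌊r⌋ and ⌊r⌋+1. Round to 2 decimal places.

317.40

n = 15.
r = (90/100)·(15 + 1) = 14.4.
Rank 14 is 303 and rank 15 is 339.
Interpolate: 303 + 0.4·(339 − 303) = 303 + 0.4·36 = 317.4.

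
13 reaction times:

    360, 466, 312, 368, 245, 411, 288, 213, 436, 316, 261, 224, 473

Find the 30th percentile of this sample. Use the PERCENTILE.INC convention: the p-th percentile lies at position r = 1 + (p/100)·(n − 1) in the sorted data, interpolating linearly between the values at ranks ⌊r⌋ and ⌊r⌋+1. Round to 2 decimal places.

277.20

Sorted: 213, 224, 245, 261, 288, 312, 316, 360, 368, 411, 436, 466, 473.
n = 13.
r = 1 + (30/100)·(13 − 1) = 1 + 3.6 = 4.6.
Rank 4 is 261 and rank 5 is 288.
Interpolate: 261 + 0.6·(288 − 261) = 261 + 0.6·27 = 277.2.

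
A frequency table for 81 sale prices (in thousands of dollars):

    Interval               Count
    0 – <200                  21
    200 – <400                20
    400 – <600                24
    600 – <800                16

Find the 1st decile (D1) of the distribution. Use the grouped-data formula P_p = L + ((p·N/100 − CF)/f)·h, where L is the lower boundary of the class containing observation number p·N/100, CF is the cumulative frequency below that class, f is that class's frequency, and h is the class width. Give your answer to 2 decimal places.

77.14

N = 81; target position k = 10/100 · 81 = 8.1.
Cumulative frequencies: 21, 41, 65, 81.
Observation 8.1 falls in the class 0 – <200.
L = 0, CF = 0, f = 21, h = 200.
P10 = 0 + ((8.1 − 0)/21)·200 = 0 + 77.1429 = 77.1429.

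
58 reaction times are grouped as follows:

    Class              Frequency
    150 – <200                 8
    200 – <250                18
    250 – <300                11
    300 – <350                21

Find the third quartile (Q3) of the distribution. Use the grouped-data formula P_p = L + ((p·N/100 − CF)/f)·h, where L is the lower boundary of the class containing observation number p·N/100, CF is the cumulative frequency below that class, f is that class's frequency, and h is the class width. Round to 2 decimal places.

N = 58; target position k = 75/100 · 58 = 43.5.
Cumulative frequencies: 8, 26, 37, 58.
Observation 43.5 falls in the class 300 – <350.
L = 300, CF = 37, f = 21, h = 50.
P75 = 300 + ((43.5 − 37)/21)·50 = 300 + 15.4762 = 315.476.

315.48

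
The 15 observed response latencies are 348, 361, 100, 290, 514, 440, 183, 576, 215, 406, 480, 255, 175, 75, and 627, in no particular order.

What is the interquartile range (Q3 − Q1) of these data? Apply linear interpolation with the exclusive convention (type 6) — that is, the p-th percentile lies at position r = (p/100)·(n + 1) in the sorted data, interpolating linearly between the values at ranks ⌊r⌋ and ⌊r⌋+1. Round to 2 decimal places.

Sorted: 75, 100, 175, 183, 215, 255, 290, 348, 361, 406, 440, 480, 514, 576, 627.
n = 15.
P25: r = 4 (integer) → 183.
P75: r = 12 (integer) → 480.
Difference: 480 − 183 = 297.

297.00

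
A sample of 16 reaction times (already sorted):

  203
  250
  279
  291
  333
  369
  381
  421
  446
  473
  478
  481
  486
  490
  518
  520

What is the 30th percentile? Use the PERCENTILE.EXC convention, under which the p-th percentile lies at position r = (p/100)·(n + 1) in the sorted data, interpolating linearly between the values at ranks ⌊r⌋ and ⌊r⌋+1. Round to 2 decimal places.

n = 16.
r = (30/100)·(16 + 1) = 5.1.
Rank 5 is 333 and rank 6 is 369.
Interpolate: 333 + 0.1·(369 − 333) = 333 + 0.1·36 = 336.6.

336.60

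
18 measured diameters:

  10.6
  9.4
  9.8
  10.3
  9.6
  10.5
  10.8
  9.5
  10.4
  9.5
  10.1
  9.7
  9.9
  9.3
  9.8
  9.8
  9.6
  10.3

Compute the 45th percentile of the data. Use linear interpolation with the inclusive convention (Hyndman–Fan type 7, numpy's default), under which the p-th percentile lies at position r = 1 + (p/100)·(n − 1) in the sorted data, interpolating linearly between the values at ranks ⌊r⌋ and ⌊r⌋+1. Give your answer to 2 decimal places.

9.80

Sorted: 9.3, 9.4, 9.5, 9.5, 9.6, 9.6, 9.7, 9.8, 9.8, 9.8, 9.9, 10.1, 10.3, 10.3, 10.4, 10.5, 10.6, 10.8.
n = 18.
r = 1 + (45/100)·(18 − 1) = 1 + 7.65 = 8.65.
Rank 8 is 9.8 and rank 9 is 9.8.
Interpolate: 9.8 + 0.65·(9.8 − 9.8) = 9.8 + 0.65·0 = 9.8.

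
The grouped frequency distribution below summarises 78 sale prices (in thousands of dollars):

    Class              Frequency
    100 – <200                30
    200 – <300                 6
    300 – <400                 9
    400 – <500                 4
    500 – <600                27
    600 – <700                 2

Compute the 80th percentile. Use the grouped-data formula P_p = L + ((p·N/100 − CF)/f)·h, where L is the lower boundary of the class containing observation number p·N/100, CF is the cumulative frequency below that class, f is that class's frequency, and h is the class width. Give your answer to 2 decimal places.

549.63

N = 78; target position k = 80/100 · 78 = 62.4.
Cumulative frequencies: 30, 36, 45, 49, 76, 78.
Observation 62.4 falls in the class 500 – <600.
L = 500, CF = 49, f = 27, h = 100.
P80 = 500 + ((62.4 − 49)/27)·100 = 500 + 49.6296 = 549.63.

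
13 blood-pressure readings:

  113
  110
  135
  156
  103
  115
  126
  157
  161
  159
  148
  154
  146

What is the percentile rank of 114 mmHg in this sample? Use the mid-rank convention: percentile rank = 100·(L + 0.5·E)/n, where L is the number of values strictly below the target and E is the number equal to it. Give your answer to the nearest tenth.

23.1

Sorted: 103, 110, 113, 115, 126, 135, 146, 148, 154, 156, 157, 159, 161.
Count below 114: L = 3; count equal: E = 0; n = 13.
Percentile rank = 100·(3 + 0.5·0)/13 = 100·3/13 = 23.08.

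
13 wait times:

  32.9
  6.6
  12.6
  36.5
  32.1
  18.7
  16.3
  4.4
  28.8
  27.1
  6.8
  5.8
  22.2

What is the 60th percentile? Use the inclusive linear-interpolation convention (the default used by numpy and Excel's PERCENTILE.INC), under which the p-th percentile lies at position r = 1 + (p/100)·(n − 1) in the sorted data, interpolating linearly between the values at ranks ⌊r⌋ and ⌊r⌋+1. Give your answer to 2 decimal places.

Sorted: 4.4, 5.8, 6.6, 6.8, 12.6, 16.3, 18.7, 22.2, 27.1, 28.8, 32.1, 32.9, 36.5.
n = 13.
r = 1 + (60/100)·(13 − 1) = 1 + 7.2 = 8.2.
Rank 8 is 22.2 and rank 9 is 27.1.
Interpolate: 22.2 + 0.2·(27.1 − 22.2) = 22.2 + 0.2·4.9 = 23.18.

23.18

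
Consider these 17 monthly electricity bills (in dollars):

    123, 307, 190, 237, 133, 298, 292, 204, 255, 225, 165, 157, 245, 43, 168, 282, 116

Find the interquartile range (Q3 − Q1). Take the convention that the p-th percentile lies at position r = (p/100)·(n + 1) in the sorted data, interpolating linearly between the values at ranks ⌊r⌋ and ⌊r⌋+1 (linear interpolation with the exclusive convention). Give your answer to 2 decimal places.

Sorted: 43, 116, 123, 133, 157, 165, 168, 190, 204, 225, 237, 245, 255, 282, 292, 298, 307.
n = 17.
P25: r = 4.5; ranks 4–5 are 133, 157; interpolating gives 145.
P75: r = 13.5; ranks 13–14 are 255, 282; interpolating gives 268.5.
Difference: 268.5 − 145 = 123.5.

123.50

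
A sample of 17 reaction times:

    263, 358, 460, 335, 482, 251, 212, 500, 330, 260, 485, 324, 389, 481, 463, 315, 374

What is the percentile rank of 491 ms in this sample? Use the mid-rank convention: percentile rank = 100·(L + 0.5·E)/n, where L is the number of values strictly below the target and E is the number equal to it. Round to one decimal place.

Sorted: 212, 251, 260, 263, 315, 324, 330, 335, 358, 374, 389, 460, 463, 481, 482, 485, 500.
Count below 491: L = 16; count equal: E = 0; n = 17.
Percentile rank = 100·(16 + 0.5·0)/17 = 100·16/17 = 94.12.

94.1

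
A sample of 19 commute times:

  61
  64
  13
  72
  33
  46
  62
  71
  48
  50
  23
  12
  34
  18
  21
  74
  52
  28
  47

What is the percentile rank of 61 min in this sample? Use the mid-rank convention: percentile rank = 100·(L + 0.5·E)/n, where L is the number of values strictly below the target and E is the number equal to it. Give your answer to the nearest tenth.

71.1

Sorted: 12, 13, 18, 21, 23, 28, 33, 34, 46, 47, 48, 50, 52, 61, 62, 64, 71, 72, 74.
Count below 61: L = 13; count equal: E = 1; n = 19.
Percentile rank = 100·(13 + 0.5·1)/19 = 100·13.5/19 = 71.05.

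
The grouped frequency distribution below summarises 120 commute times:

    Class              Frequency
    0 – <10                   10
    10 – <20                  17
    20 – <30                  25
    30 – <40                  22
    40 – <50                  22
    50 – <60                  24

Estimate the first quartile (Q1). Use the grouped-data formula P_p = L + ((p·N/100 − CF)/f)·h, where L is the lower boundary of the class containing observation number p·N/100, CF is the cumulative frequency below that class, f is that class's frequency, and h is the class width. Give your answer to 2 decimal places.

N = 120; target position k = 25/100 · 120 = 30.
Cumulative frequencies: 10, 27, 52, 74, 96, 120.
Observation 30 falls in the class 20 – <30.
L = 20, CF = 27, f = 25, h = 10.
P25 = 20 + ((30 − 27)/25)·10 = 20 + 1.2 = 21.2.

21.20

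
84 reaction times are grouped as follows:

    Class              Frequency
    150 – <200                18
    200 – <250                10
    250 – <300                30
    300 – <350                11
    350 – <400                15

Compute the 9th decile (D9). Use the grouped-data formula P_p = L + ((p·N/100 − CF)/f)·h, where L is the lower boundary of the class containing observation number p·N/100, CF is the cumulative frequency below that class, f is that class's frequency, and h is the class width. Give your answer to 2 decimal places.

N = 84; target position k = 90/100 · 84 = 75.6.
Cumulative frequencies: 18, 28, 58, 69, 84.
Observation 75.6 falls in the class 350 – <400.
L = 350, CF = 69, f = 15, h = 50.
P90 = 350 + ((75.6 − 69)/15)·50 = 350 + 22 = 372.

372.00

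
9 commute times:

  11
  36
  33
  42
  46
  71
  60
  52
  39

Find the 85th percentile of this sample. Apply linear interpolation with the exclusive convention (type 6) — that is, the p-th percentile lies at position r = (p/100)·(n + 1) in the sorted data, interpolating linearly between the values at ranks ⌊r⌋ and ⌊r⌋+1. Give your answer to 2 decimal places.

65.50

Sorted: 11, 33, 36, 39, 42, 46, 52, 60, 71.
n = 9.
r = (85/100)·(9 + 1) = 8.5.
Rank 8 is 60 and rank 9 is 71.
Interpolate: 60 + 0.5·(71 − 60) = 60 + 0.5·11 = 65.5.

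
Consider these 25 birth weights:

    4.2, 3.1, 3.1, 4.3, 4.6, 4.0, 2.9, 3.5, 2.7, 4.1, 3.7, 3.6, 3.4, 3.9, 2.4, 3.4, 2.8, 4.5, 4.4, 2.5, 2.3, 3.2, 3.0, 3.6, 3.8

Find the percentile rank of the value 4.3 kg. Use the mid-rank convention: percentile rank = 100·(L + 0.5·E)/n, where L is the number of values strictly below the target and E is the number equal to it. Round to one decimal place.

Sorted: 2.3, 2.4, 2.5, 2.7, 2.8, 2.9, 3.0, 3.1, 3.1, 3.2, 3.4, 3.4, 3.5, 3.6, 3.6, 3.7, 3.8, 3.9, 4.0, 4.1, 4.2, 4.3, 4.4, 4.5, 4.6.
Count below 4.3: L = 21; count equal: E = 1; n = 25.
Percentile rank = 100·(21 + 0.5·1)/25 = 100·21.5/25 = 86.

86.0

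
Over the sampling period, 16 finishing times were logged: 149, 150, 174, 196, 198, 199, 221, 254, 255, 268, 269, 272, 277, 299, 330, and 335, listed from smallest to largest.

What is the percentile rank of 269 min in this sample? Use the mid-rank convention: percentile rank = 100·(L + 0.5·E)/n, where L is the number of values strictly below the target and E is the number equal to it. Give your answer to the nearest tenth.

65.6

Count below 269: L = 10; count equal: E = 1; n = 16.
Percentile rank = 100·(10 + 0.5·1)/16 = 100·10.5/16 = 65.62.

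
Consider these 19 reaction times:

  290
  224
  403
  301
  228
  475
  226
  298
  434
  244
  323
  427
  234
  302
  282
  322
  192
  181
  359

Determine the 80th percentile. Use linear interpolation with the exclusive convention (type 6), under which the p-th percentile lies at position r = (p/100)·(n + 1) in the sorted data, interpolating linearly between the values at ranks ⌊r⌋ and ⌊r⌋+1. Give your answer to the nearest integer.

Sorted: 181, 192, 224, 226, 228, 234, 244, 282, 290, 298, 301, 302, 322, 323, 359, 403, 427, 434, 475.
n = 19.
r = (80/100)·(19 + 1) = 16.
r is an integer, so P80 is the value at rank 16: 403.

403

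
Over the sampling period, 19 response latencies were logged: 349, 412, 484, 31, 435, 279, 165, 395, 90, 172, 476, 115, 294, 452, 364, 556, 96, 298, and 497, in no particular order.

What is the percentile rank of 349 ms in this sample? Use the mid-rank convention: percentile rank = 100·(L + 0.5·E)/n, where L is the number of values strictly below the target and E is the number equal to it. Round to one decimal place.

Sorted: 31, 90, 96, 115, 165, 172, 279, 294, 298, 349, 364, 395, 412, 435, 452, 476, 484, 497, 556.
Count below 349: L = 9; count equal: E = 1; n = 19.
Percentile rank = 100·(9 + 0.5·1)/19 = 100·9.5/19 = 50.

50.0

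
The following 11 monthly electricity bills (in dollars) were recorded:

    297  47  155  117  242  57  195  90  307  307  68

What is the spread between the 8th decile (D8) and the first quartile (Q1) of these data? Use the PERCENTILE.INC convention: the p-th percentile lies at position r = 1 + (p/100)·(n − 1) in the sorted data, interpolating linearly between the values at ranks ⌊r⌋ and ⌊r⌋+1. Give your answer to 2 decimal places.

218.00

Sorted: 47, 57, 68, 90, 117, 155, 195, 242, 297, 307, 307.
n = 11.
P25: r = 3.5; ranks 3–4 are 68, 90; interpolating gives 79.
P80: r = 9 (integer) → 297.
Difference: 297 − 79 = 218.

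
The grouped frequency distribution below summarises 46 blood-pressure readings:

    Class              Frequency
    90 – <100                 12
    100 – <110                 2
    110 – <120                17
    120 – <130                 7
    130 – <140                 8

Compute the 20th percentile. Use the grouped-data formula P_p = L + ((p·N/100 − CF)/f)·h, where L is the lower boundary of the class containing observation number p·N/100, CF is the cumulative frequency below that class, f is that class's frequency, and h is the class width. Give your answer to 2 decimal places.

N = 46; target position k = 20/100 · 46 = 9.2.
Cumulative frequencies: 12, 14, 31, 38, 46.
Observation 9.2 falls in the class 90 – <100.
L = 90, CF = 0, f = 12, h = 10.
P20 = 90 + ((9.2 − 0)/12)·10 = 90 + 7.66667 = 97.6667.

97.67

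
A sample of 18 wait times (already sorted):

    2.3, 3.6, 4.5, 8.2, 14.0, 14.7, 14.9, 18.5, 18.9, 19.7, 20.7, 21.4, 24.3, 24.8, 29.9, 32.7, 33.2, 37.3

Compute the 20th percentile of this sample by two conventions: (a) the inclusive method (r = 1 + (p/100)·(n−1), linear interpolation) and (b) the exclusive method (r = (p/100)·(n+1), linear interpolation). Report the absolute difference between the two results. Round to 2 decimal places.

3.06

n = 18.
(a) r = 4.4; between ranks 4 (8.2) and 5 (14.0): 10.52.
(b) r = 3.8; between ranks 3 (4.5) and 4 (8.2): 7.46.
|10.52 − 7.46| = 3.06.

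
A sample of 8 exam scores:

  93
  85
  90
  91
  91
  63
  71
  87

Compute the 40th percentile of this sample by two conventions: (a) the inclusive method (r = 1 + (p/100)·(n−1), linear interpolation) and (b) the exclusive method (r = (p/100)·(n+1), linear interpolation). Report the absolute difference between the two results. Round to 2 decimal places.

0.40

Sorted: 63, 71, 85, 87, 90, 91, 91, 93.
n = 8.
(a) r = 3.8; between ranks 3 (85) and 4 (87): 86.6.
(b) r = 3.6; between ranks 3 (85) and 4 (87): 86.2.
|86.6 − 86.2| = 0.4.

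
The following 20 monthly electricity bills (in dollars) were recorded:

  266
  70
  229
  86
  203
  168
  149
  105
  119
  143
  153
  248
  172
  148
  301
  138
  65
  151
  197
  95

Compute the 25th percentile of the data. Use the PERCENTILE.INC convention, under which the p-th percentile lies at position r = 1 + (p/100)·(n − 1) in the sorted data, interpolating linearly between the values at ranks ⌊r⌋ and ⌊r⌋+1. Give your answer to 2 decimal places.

115.50

Sorted: 65, 70, 86, 95, 105, 119, 138, 143, 148, 149, 151, 153, 168, 172, 197, 203, 229, 248, 266, 301.
n = 20.
r = 1 + (25/100)·(20 − 1) = 1 + 4.75 = 5.75.
Rank 5 is 105 and rank 6 is 119.
Interpolate: 105 + 0.75·(119 − 105) = 105 + 0.75·14 = 115.5.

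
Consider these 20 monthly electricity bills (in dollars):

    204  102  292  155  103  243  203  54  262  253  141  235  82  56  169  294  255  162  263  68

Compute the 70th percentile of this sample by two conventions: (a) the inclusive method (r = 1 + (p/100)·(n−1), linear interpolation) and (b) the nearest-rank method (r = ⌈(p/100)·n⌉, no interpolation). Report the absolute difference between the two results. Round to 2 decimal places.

Sorted: 54, 56, 68, 82, 102, 103, 141, 155, 162, 169, 203, 204, 235, 243, 253, 255, 262, 263, 292, 294.
n = 20.
(a) r = 14.3; between ranks 14 (243) and 15 (253): 246.
(b) the nearest-rank method: rank 14 → 243.
|246 − 243| = 3.

3.00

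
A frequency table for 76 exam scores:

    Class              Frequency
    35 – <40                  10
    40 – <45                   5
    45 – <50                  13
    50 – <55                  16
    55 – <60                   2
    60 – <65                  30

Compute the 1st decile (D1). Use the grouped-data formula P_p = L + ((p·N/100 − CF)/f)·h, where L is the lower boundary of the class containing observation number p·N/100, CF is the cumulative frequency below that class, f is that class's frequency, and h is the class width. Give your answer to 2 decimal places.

N = 76; target position k = 10/100 · 76 = 7.6.
Cumulative frequencies: 10, 15, 28, 44, 46, 76.
Observation 7.6 falls in the class 35 – <40.
L = 35, CF = 0, f = 10, h = 5.
P10 = 35 + ((7.6 − 0)/10)·5 = 35 + 3.8 = 38.8.

38.80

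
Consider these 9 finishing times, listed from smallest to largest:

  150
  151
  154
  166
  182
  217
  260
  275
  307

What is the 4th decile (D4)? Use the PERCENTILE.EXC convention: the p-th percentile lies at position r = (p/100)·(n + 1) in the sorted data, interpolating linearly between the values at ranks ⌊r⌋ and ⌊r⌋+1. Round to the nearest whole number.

166

n = 9.
r = (40/100)·(9 + 1) = 4.
r is an integer, so P40 is the value at rank 4: 166.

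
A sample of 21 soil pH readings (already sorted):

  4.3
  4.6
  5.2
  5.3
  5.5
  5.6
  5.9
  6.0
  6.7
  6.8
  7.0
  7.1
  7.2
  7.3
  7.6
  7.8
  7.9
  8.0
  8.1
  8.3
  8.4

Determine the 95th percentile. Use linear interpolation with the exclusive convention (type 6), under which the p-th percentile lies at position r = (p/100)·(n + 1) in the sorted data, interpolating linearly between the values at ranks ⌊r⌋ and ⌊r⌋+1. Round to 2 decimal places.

8.39

n = 21.
r = (95/100)·(21 + 1) = 20.9.
Rank 20 is 8.3 and rank 21 is 8.4.
Interpolate: 8.3 + 0.9·(8.4 − 8.3) = 8.3 + 0.9·0.1 = 8.39.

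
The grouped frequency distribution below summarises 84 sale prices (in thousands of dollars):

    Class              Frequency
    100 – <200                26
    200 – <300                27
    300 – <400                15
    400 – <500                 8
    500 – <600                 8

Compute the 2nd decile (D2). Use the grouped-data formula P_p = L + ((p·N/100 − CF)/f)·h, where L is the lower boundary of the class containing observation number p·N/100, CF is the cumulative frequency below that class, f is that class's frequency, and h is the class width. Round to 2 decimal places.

164.62

N = 84; target position k = 20/100 · 84 = 16.8.
Cumulative frequencies: 26, 53, 68, 76, 84.
Observation 16.8 falls in the class 100 – <200.
L = 100, CF = 0, f = 26, h = 100.
P20 = 100 + ((16.8 − 0)/26)·100 = 100 + 64.6154 = 164.615.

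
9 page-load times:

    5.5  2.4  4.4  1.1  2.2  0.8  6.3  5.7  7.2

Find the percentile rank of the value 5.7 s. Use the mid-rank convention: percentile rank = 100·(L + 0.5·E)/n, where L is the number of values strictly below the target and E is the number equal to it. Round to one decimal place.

Sorted: 0.8, 1.1, 2.2, 2.4, 4.4, 5.5, 5.7, 6.3, 7.2.
Count below 5.7: L = 6; count equal: E = 1; n = 9.
Percentile rank = 100·(6 + 0.5·1)/9 = 100·6.5/9 = 72.22.

72.2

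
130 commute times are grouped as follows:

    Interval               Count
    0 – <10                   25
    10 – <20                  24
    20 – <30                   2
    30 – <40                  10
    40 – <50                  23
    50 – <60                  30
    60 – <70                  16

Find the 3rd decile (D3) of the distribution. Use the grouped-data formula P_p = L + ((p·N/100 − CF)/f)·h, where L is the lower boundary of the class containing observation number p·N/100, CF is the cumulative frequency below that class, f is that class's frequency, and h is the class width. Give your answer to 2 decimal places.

15.83

N = 130; target position k = 30/100 · 130 = 39.
Cumulative frequencies: 25, 49, 51, 61, 84, 114, 130.
Observation 39 falls in the class 10 – <20.
L = 10, CF = 25, f = 24, h = 10.
P30 = 10 + ((39 − 25)/24)·10 = 10 + 5.83333 = 15.8333.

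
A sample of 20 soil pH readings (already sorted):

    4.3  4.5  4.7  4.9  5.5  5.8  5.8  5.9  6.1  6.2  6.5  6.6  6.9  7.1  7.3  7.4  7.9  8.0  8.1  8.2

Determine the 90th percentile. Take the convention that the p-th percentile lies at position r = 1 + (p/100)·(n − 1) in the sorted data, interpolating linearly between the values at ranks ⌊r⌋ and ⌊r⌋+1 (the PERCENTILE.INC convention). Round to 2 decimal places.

n = 20.
r = 1 + (90/100)·(20 − 1) = 1 + 17.1 = 18.1.
Rank 18 is 8.0 and rank 19 is 8.1.
Interpolate: 8.0 + 0.1·(8.1 − 8.0) = 8.0 + 0.1·0.1 = 8.01.

8.01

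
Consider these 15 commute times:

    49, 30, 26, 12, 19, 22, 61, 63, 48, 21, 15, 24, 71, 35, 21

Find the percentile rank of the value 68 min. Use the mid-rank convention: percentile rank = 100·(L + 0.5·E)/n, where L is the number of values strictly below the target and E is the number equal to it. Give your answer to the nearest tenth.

93.3

Sorted: 12, 15, 19, 21, 21, 22, 24, 26, 30, 35, 48, 49, 61, 63, 71.
Count below 68: L = 14; count equal: E = 0; n = 15.
Percentile rank = 100·(14 + 0.5·0)/15 = 100·14/15 = 93.33.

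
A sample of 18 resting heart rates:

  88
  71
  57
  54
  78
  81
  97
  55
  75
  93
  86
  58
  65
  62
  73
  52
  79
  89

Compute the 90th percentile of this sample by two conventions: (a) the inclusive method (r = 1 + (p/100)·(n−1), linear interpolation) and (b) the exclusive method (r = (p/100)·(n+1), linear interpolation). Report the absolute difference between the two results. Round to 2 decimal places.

Sorted: 52, 54, 55, 57, 58, 62, 65, 71, 73, 75, 78, 79, 81, 86, 88, 89, 93, 97.
n = 18.
(a) r = 16.3; between ranks 16 (89) and 17 (93): 90.2.
(b) r = 17.1; between ranks 17 (93) and 18 (97): 93.4.
|90.2 − 93.4| = 3.2.

3.20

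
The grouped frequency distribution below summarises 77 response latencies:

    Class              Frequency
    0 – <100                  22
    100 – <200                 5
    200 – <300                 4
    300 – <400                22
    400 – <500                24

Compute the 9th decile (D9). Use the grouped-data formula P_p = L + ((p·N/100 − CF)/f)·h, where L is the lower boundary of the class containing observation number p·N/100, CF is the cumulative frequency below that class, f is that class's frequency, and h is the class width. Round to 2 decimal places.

N = 77; target position k = 90/100 · 77 = 69.3.
Cumulative frequencies: 22, 27, 31, 53, 77.
Observation 69.3 falls in the class 400 – <500.
L = 400, CF = 53, f = 24, h = 100.
P90 = 400 + ((69.3 − 53)/24)·100 = 400 + 67.9167 = 467.917.

467.92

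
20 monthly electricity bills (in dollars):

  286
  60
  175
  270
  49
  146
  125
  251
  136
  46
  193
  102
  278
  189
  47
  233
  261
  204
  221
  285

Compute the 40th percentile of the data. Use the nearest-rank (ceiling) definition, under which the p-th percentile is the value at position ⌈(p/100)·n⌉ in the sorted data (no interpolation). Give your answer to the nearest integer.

Sorted: 46, 47, 49, 60, 102, 125, 136, 146, 175, 189, 193, 204, 221, 233, 251, 261, 270, 278, 285, 286.
n = 20.
Position = ⌈40/100 · 20⌉ = ⌈8⌉ = 8.
The value at rank 8 is 146.

146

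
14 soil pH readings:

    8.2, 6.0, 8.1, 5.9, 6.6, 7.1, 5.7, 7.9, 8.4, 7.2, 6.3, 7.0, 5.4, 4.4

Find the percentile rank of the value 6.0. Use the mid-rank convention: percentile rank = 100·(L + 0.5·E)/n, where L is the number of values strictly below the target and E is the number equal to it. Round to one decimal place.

Sorted: 4.4, 5.4, 5.7, 5.9, 6.0, 6.3, 6.6, 7.0, 7.1, 7.2, 7.9, 8.1, 8.2, 8.4.
Count below 6.0: L = 4; count equal: E = 1; n = 14.
Percentile rank = 100·(4 + 0.5·1)/14 = 100·4.5/14 = 32.14.

32.1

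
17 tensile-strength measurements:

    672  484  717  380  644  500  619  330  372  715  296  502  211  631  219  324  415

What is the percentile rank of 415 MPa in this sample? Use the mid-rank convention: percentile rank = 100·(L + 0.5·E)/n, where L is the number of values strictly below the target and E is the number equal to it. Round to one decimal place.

44.1

Sorted: 211, 219, 296, 324, 330, 372, 380, 415, 484, 500, 502, 619, 631, 644, 672, 715, 717.
Count below 415: L = 7; count equal: E = 1; n = 17.
Percentile rank = 100·(7 + 0.5·1)/17 = 100·7.5/17 = 44.12.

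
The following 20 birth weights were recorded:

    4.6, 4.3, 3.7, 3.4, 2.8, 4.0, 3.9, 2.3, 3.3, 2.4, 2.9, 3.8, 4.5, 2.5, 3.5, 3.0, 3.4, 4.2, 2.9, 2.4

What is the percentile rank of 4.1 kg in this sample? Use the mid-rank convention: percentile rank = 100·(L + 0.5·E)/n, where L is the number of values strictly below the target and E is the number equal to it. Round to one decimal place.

Sorted: 2.3, 2.4, 2.4, 2.5, 2.8, 2.9, 2.9, 3.0, 3.3, 3.4, 3.4, 3.5, 3.7, 3.8, 3.9, 4.0, 4.2, 4.3, 4.5, 4.6.
Count below 4.1: L = 16; count equal: E = 0; n = 20.
Percentile rank = 100·(16 + 0.5·0)/20 = 100·16/20 = 80.

80.0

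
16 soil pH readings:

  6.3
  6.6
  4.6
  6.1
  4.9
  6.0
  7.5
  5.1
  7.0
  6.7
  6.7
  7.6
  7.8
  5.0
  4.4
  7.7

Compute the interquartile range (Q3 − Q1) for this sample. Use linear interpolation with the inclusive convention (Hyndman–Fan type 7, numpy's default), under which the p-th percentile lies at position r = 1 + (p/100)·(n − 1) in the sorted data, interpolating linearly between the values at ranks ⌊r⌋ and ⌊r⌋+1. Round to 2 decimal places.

2.05

Sorted: 4.4, 4.6, 4.9, 5.0, 5.1, 6.0, 6.1, 6.3, 6.6, 6.7, 6.7, 7.0, 7.5, 7.6, 7.7, 7.8.
n = 16.
P25: r = 4.75; ranks 4–5 are 5.0, 5.1; interpolating gives 5.075.
P75: r = 12.25; ranks 12–13 are 7.0, 7.5; interpolating gives 7.125.
Difference: 7.125 − 5.075 = 2.05.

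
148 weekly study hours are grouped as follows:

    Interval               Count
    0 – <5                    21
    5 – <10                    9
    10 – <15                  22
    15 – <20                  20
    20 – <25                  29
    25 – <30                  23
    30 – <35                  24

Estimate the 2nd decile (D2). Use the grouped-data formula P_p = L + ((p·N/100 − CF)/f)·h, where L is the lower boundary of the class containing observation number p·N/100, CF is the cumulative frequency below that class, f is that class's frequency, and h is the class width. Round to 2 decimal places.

N = 148; target position k = 20/100 · 148 = 29.6.
Cumulative frequencies: 21, 30, 52, 72, 101, 124, 148.
Observation 29.6 falls in the class 5 – <10.
L = 5, CF = 21, f = 9, h = 5.
P20 = 5 + ((29.6 − 21)/9)·5 = 5 + 4.77778 = 9.77778.

9.78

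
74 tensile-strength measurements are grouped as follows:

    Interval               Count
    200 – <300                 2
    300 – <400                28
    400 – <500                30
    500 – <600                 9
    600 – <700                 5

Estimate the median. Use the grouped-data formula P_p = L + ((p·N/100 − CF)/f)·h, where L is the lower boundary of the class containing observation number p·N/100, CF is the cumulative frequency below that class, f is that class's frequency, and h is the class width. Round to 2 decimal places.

N = 74; target position k = 50/100 · 74 = 37.
Cumulative frequencies: 2, 30, 60, 69, 74.
Observation 37 falls in the class 400 – <500.
L = 400, CF = 30, f = 30, h = 100.
P50 = 400 + ((37 − 30)/30)·100 = 400 + 23.3333 = 423.333.

423.33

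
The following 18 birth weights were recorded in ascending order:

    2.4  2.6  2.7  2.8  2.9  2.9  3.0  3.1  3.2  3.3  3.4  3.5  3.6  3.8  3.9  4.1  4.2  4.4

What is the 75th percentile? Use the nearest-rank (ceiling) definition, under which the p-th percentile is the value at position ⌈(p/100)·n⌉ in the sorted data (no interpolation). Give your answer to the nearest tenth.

n = 18.
Position = ⌈75/100 · 18⌉ = ⌈13.5⌉ = 14.
The value at rank 14 is 3.8.

3.8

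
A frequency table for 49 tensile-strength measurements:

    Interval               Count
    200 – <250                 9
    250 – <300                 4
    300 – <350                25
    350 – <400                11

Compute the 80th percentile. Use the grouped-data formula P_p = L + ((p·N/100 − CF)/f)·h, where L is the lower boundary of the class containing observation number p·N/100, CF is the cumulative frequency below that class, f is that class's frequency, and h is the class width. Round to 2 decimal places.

355.45

N = 49; target position k = 80/100 · 49 = 39.2.
Cumulative frequencies: 9, 13, 38, 49.
Observation 39.2 falls in the class 350 – <400.
L = 350, CF = 38, f = 11, h = 50.
P80 = 350 + ((39.2 − 38)/11)·50 = 350 + 5.45455 = 355.455.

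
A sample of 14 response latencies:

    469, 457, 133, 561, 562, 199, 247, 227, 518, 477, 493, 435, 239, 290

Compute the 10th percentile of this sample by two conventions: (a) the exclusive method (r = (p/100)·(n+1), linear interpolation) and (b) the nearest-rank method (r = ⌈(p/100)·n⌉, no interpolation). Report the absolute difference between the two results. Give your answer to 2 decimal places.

Sorted: 133, 199, 227, 239, 247, 290, 435, 457, 469, 477, 493, 518, 561, 562.
n = 14.
(a) r = 1.5; between ranks 1 (133) and 2 (199): 166.
(b) the nearest-rank method: rank 2 → 199.
|166 − 199| = 33.

33.00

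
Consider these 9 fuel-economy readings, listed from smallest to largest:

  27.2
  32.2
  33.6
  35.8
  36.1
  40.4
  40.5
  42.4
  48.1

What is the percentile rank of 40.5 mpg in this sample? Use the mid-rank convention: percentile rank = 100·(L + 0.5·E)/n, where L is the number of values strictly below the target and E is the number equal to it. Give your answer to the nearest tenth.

Count below 40.5: L = 6; count equal: E = 1; n = 9.
Percentile rank = 100·(6 + 0.5·1)/9 = 100·6.5/9 = 72.22.

72.2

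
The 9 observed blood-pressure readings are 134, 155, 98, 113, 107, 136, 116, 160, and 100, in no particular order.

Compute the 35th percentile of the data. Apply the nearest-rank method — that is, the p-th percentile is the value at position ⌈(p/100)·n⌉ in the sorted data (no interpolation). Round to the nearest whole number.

113

Sorted: 98, 100, 107, 113, 116, 134, 136, 155, 160.
n = 9.
Position = ⌈35/100 · 9⌉ = ⌈3.15⌉ = 4.
The value at rank 4 is 113.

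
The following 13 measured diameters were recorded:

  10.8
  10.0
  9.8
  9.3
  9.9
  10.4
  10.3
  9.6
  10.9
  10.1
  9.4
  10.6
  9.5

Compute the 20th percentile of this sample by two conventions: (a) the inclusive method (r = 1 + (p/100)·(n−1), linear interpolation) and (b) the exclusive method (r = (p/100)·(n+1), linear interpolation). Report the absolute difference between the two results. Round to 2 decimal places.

0.06

Sorted: 9.3, 9.4, 9.5, 9.6, 9.8, 9.9, 10.0, 10.1, 10.3, 10.4, 10.6, 10.8, 10.9.
n = 13.
(a) r = 3.4; between ranks 3 (9.5) and 4 (9.6): 9.54.
(b) r = 2.8; between ranks 2 (9.4) and 3 (9.5): 9.48.
|9.54 − 9.48| = 0.06.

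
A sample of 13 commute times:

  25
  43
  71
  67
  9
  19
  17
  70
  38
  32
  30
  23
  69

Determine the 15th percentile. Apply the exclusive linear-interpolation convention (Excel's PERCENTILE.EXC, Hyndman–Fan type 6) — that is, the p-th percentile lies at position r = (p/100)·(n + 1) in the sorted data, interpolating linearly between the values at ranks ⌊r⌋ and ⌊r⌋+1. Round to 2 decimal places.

17.20

Sorted: 9, 17, 19, 23, 25, 30, 32, 38, 43, 67, 69, 70, 71.
n = 13.
r = (15/100)·(13 + 1) = 2.1.
Rank 2 is 17 and rank 3 is 19.
Interpolate: 17 + 0.1·(19 − 17) = 17 + 0.1·2 = 17.2.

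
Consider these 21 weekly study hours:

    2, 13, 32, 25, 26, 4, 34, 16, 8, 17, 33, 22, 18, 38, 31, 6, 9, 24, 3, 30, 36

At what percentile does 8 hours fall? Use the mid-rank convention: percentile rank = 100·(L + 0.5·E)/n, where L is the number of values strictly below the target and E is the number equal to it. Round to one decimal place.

21.4

Sorted: 2, 3, 4, 6, 8, 9, 13, 16, 17, 18, 22, 24, 25, 26, 30, 31, 32, 33, 34, 36, 38.
Count below 8: L = 4; count equal: E = 1; n = 21.
Percentile rank = 100·(4 + 0.5·1)/21 = 100·4.5/21 = 21.43.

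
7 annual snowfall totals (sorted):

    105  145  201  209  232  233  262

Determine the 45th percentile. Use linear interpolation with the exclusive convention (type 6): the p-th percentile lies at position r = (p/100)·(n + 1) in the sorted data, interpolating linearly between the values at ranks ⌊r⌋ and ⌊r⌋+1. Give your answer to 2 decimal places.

n = 7.
r = (45/100)·(7 + 1) = 3.6.
Rank 3 is 201 and rank 4 is 209.
Interpolate: 201 + 0.6·(209 − 201) = 201 + 0.6·8 = 205.8.

205.80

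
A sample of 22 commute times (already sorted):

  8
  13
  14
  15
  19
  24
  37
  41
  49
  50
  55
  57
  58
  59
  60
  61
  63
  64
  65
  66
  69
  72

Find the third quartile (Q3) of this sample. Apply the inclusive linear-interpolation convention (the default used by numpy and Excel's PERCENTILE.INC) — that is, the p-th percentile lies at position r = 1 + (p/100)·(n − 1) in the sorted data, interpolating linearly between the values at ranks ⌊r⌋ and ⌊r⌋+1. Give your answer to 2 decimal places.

n = 22.
r = 1 + (75/100)·(22 − 1) = 1 + 15.75 = 16.75.
Rank 16 is 61 and rank 17 is 63.
Interpolate: 61 + 0.75·(63 − 61) = 61 + 0.75·2 = 62.5.

62.50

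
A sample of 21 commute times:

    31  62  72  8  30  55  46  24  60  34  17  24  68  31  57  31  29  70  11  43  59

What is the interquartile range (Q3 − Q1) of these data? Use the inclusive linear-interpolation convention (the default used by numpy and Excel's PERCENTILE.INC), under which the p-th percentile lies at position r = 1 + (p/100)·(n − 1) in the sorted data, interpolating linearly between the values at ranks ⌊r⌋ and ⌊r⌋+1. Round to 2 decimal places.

Sorted: 8, 11, 17, 24, 24, 29, 30, 31, 31, 31, 34, 43, 46, 55, 57, 59, 60, 62, 68, 70, 72.
n = 21.
P25: r = 6 (integer) → 29.
P75: r = 16 (integer) → 59.
Difference: 59 − 29 = 30.

30.00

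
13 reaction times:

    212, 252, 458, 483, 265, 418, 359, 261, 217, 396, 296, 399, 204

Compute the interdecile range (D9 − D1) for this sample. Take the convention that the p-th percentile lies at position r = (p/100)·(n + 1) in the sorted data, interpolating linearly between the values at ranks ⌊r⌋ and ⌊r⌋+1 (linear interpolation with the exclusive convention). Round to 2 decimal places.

265.80

Sorted: 204, 212, 217, 252, 261, 265, 296, 359, 396, 399, 418, 458, 483.
n = 13.
P10: r = 1.4; ranks 1–2 are 204, 212; interpolating gives 207.2.
P90: r = 12.6; ranks 12–13 are 458, 483; interpolating gives 473.
Difference: 473 − 207.2 = 265.8.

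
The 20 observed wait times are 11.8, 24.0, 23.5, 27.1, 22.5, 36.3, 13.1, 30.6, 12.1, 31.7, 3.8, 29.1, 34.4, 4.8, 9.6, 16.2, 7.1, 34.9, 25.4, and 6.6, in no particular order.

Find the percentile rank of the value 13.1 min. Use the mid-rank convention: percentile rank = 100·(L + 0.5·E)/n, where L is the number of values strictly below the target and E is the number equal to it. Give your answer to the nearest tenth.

Sorted: 3.8, 4.8, 6.6, 7.1, 9.6, 11.8, 12.1, 13.1, 16.2, 22.5, 23.5, 24.0, 25.4, 27.1, 29.1, 30.6, 31.7, 34.4, 34.9, 36.3.
Count below 13.1: L = 7; count equal: E = 1; n = 20.
Percentile rank = 100·(7 + 0.5·1)/20 = 100·7.5/20 = 37.5.

37.5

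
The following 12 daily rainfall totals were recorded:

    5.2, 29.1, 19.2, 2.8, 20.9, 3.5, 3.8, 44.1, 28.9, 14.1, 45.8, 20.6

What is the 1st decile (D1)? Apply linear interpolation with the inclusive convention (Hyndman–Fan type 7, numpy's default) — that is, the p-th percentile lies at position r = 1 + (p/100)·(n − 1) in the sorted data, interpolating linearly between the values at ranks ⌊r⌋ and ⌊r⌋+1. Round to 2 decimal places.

Sorted: 2.8, 3.5, 3.8, 5.2, 14.1, 19.2, 20.6, 20.9, 28.9, 29.1, 44.1, 45.8.
n = 12.
r = 1 + (10/100)·(12 − 1) = 1 + 1.1 = 2.1.
Rank 2 is 3.5 and rank 3 is 3.8.
Interpolate: 3.5 + 0.1·(3.8 − 3.5) = 3.5 + 0.1·0.3 = 3.53.

3.53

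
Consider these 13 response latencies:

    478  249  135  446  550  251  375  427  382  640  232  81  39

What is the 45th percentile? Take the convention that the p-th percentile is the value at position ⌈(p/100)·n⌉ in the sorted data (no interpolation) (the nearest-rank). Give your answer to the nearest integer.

251

Sorted: 39, 81, 135, 232, 249, 251, 375, 382, 427, 446, 478, 550, 640.
n = 13.
Position = ⌈45/100 · 13⌉ = ⌈5.85⌉ = 6.
The value at rank 6 is 251.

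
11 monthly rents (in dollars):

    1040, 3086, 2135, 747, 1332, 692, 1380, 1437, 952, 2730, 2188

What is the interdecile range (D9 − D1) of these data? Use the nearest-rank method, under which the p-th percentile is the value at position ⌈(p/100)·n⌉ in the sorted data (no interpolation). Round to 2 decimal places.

Sorted: 692, 747, 952, 1040, 1332, 1380, 1437, 2135, 2188, 2730, 3086.
n = 11.
P10: rank ⌈10/100·11⌉ = 2 → 747.
P90: rank ⌈90/100·11⌉ = 10 → 2730.
Difference: 2730 − 747 = 1983.

1983.00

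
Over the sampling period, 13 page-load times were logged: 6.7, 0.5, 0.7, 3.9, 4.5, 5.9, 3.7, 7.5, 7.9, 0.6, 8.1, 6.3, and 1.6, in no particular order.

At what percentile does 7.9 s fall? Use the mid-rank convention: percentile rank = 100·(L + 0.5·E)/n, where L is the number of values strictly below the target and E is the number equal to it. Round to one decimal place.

Sorted: 0.5, 0.6, 0.7, 1.6, 3.7, 3.9, 4.5, 5.9, 6.3, 6.7, 7.5, 7.9, 8.1.
Count below 7.9: L = 11; count equal: E = 1; n = 13.
Percentile rank = 100·(11 + 0.5·1)/13 = 100·11.5/13 = 88.46.

88.5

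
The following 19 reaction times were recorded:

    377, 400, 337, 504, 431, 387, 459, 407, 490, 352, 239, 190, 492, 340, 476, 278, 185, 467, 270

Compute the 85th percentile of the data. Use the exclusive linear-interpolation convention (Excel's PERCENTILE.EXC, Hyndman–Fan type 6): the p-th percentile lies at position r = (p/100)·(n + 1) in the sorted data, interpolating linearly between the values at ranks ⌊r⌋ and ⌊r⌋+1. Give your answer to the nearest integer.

490

Sorted: 185, 190, 239, 270, 278, 337, 340, 352, 377, 387, 400, 407, 431, 459, 467, 476, 490, 492, 504.
n = 19.
r = (85/100)·(19 + 1) = 17.
r is an integer, so P85 is the value at rank 17: 490.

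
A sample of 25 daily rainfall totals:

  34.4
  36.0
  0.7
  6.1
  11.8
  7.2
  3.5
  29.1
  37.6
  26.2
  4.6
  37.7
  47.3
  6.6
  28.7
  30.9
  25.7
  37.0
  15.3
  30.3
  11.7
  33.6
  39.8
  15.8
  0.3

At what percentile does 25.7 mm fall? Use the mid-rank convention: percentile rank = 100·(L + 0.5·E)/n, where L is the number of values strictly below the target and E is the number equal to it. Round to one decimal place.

46.0

Sorted: 0.3, 0.7, 3.5, 4.6, 6.1, 6.6, 7.2, 11.7, 11.8, 15.3, 15.8, 25.7, 26.2, 28.7, 29.1, 30.3, 30.9, 33.6, 34.4, 36.0, 37.0, 37.6, 37.7, 39.8, 47.3.
Count below 25.7: L = 11; count equal: E = 1; n = 25.
Percentile rank = 100·(11 + 0.5·1)/25 = 100·11.5/25 = 46.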